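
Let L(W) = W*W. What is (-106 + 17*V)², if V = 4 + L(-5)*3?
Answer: 1530169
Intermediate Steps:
L(W) = W²
V = 79 (V = 4 + (-5)²*3 = 4 + 25*3 = 4 + 75 = 79)
(-106 + 17*V)² = (-106 + 17*79)² = (-106 + 1343)² = 1237² = 1530169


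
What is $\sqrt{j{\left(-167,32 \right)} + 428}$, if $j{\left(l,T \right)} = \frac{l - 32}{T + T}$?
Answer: $\frac{\sqrt{27193}}{8} \approx 20.613$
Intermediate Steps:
$j{\left(l,T \right)} = \frac{-32 + l}{2 T}$
$\sqrt{j{\left(-167,32 \right)} + 428} = \sqrt{\frac{-32 - 167}{2 \cdot 32} + 428} = \sqrt{\frac{1}{2} \cdot \frac{1}{32} \left(-199\right) + 428} = \sqrt{- \frac{199}{64} + 428} = \sqrt{\frac{27193}{64}} = \frac{\sqrt{27193}}{8}$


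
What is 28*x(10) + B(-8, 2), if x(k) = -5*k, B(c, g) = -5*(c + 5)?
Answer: -1385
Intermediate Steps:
B(c, g) = -25 - 5*c (B(c, g) = -5*(5 + c) = -25 - 5*c)
28*x(10) + B(-8, 2) = 28*(-5*10) + (-25 - 5*(-8)) = 28*(-50) + (-25 + 40) = -1400 + 15 = -1385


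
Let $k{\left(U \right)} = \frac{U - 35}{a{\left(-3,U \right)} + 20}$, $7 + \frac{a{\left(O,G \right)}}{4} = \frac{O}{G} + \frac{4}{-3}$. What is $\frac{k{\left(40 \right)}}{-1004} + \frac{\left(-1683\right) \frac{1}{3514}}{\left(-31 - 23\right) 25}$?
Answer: $\frac{155233}{215583900} \approx 0.00072006$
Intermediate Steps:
$a{\left(O,G \right)} = - \frac{100}{3} + \frac{4 O}{G}$ ($a{\left(O,G \right)} = -28 + 4 \left(\frac{O}{G} + \frac{4}{-3}\right) = -28 + 4 \left(\frac{O}{G} + 4 \left(- \frac{1}{3}\right)\right) = -28 + 4 \left(\frac{O}{G} - \frac{4}{3}\right) = -28 + 4 \left(- \frac{4}{3} + \frac{O}{G}\right) = -28 - \left(\frac{16}{3} - \frac{4 O}{G}\right) = - \frac{100}{3} + \frac{4 O}{G}$)
$k{\left(U \right)} = \frac{-35 + U}{- \frac{40}{3} - \frac{12}{U}}$ ($k{\left(U \right)} = \frac{U - 35}{\left(- \frac{100}{3} + 4 \left(-3\right) \frac{1}{U}\right) + 20} = \frac{-35 + U}{\left(- \frac{100}{3} - \frac{12}{U}\right) + 20} = \frac{-35 + U}{- \frac{40}{3} - \frac{12}{U}}$)
$\frac{k{\left(40 \right)}}{-1004} + \frac{\left(-1683\right) \frac{1}{3514}}{\left(-31 - 23\right) 25} = \frac{\frac{3}{4} \cdot 40 \frac{1}{9 + 10 \cdot 40} \left(35 - 40\right)}{-1004} + \frac{\left(-1683\right) \frac{1}{3514}}{\left(-31 - 23\right) 25} = \frac{3}{4} \cdot 40 \frac{1}{9 + 400} \left(35 - 40\right) \left(- \frac{1}{1004}\right) + \frac{\left(-1683\right) \frac{1}{3514}}{\left(-54\right) 25} = \frac{3}{4} \cdot 40 \cdot \frac{1}{409} \left(-5\right) \left(- \frac{1}{1004}\right) - \frac{1683}{3514 \left(-1350\right)} = \frac{3}{4} \cdot 40 \cdot \frac{1}{409} \left(-5\right) \left(- \frac{1}{1004}\right) - - \frac{187}{527100} = \left(- \frac{150}{409}\right) \left(- \frac{1}{1004}\right) + \frac{187}{527100} = \frac{75}{205318} + \frac{187}{527100} = \frac{155233}{215583900}$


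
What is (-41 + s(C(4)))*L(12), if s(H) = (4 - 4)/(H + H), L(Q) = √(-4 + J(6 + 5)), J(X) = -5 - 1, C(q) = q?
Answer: -41*I*√10 ≈ -129.65*I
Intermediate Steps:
J(X) = -6
L(Q) = I*√10 (L(Q) = √(-4 - 6) = √(-10) = I*√10)
s(H) = 0 (s(H) = 0/((2*H)) = 0*(1/(2*H)) = 0)
(-41 + s(C(4)))*L(12) = (-41 + 0)*(I*√10) = -41*I*√10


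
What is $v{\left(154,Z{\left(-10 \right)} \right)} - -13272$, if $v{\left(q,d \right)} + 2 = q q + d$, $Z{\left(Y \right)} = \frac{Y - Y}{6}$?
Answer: $36986$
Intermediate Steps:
$Z{\left(Y \right)} = 0$ ($Z{\left(Y \right)} = 0 \cdot \frac{1}{6} = 0$)
$v{\left(q,d \right)} = -2 + d + q^{2}$ ($v{\left(q,d \right)} = -2 + \left(q q + d\right) = -2 + \left(q^{2} + d\right) = -2 + \left(d + q^{2}\right) = -2 + d + q^{2}$)
$v{\left(154,Z{\left(-10 \right)} \right)} - -13272 = \left(-2 + 0 + 154^{2}\right) - -13272 = \left(-2 + 0 + 23716\right) + 13272 = 23714 + 13272 = 36986$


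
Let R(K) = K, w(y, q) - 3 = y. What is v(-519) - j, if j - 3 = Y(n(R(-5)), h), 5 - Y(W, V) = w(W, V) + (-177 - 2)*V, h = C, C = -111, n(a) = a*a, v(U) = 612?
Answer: 20501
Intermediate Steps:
w(y, q) = 3 + y
n(a) = a²
h = -111
Y(W, V) = 2 - W + 179*V (Y(W, V) = 5 - ((3 + W) + (-177 - 2)*V) = 5 - ((3 + W) - 179*V) = 5 - (3 + W - 179*V) = 5 + (-3 - W + 179*V) = 2 - W + 179*V)
j = -19889 (j = 3 + (2 - 1*(-5)² + 179*(-111)) = 3 + (2 - 1*25 - 19869) = 3 + (2 - 25 - 19869) = 3 - 19892 = -19889)
v(-519) - j = 612 - 1*(-19889) = 612 + 19889 = 20501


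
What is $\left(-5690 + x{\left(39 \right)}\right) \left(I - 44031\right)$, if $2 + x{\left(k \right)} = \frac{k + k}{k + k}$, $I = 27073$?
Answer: $96507978$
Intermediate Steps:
$x{\left(k \right)} = -1$ ($x{\left(k \right)} = -2 + \frac{k + k}{k + k} = -2 + \frac{2 k}{2 k} = -2 + 2 k \frac{1}{2 k} = -2 + 1 = -1$)
$\left(-5690 + x{\left(39 \right)}\right) \left(I - 44031\right) = \left(-5690 - 1\right) \left(27073 - 44031\right) = \left(-5691\right) \left(-16958\right) = 96507978$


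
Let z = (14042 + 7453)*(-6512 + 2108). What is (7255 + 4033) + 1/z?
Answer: 1068567006239/94663980 ≈ 11288.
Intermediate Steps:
z = -94663980 (z = 21495*(-4404) = -94663980)
(7255 + 4033) + 1/z = (7255 + 4033) + 1/(-94663980) = 11288 - 1/94663980 = 1068567006239/94663980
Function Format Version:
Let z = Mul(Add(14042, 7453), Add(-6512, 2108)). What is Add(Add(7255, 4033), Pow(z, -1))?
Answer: Rational(1068567006239, 94663980) ≈ 11288.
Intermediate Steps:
z = -94663980 (z = Mul(21495, -4404) = -94663980)
Add(Add(7255, 4033), Pow(z, -1)) = Add(Add(7255, 4033), Pow(-94663980, -1)) = Add(11288, Rational(-1, 94663980)) = Rational(1068567006239, 94663980)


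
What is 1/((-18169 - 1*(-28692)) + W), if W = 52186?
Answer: 1/62709 ≈ 1.5947e-5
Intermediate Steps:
1/((-18169 - 1*(-28692)) + W) = 1/((-18169 - 1*(-28692)) + 52186) = 1/((-18169 + 28692) + 52186) = 1/(10523 + 52186) = 1/62709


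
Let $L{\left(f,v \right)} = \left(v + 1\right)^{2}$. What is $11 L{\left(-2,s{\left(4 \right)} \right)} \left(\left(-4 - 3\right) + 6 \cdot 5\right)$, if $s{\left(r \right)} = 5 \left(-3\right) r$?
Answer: $880693$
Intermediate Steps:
$s{\left(r \right)} = - 15 r$
$L{\left(f,v \right)} = \left(1 + v\right)^{2}$
$11 L{\left(-2,s{\left(4 \right)} \right)} \left(\left(-4 - 3\right) + 6 \cdot 5\right) = 11 \left(1 - 60\right)^{2} \left(\left(-4 - 3\right) + 6 \cdot 5\right) = 11 \left(1 - 60\right)^{2} \left(\left(-4 - 3\right) + 30\right) = 11 \left(-59\right)^{2} \left(-7 + 30\right) = 11 \cdot 3481 \cdot 23 = 38291 \cdot 23 = 880693$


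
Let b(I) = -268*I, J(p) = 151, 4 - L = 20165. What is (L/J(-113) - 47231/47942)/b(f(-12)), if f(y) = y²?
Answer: 973690543/279376827264 ≈ 0.0034852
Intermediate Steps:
L = -20161 (L = 4 - 1*20165 = 4 - 20165 = -20161)
(L/J(-113) - 47231/47942)/b(f(-12)) = (-20161/151 - 47231/47942)/((-268*(-12)²)) = (-20161*1/151 - 47231*1/47942)/((-268*144)) = (-20161/151 - 47231/47942)/(-38592) = -973690543/7239242*(-1/38592) = 973690543/279376827264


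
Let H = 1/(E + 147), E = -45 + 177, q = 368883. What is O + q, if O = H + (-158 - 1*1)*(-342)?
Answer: 118089820/279 ≈ 4.2326e+5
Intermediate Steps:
E = 132
H = 1/279 (H = 1/(132 + 147) = 1/279 ≈ 0.0035842)
O = 15171463/279 (O = 1/279 + (-158 - 1*1)*(-342) = 1/279 + (-158 - 1)*(-342) = 1/279 - 159*(-342) = 1/279 + 54378 = 15171463/279 ≈ 54378.)
O + q = 15171463/279 + 368883 = 118089820/279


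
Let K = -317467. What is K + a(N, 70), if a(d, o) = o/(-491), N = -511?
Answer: -155876367/491 ≈ -3.1747e+5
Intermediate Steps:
a(d, o) = -o/491 (a(d, o) = o*(-1/491) = -o/491)
K + a(N, 70) = -317467 - 1/491*70 = -317467 - 70/491 = -155876367/491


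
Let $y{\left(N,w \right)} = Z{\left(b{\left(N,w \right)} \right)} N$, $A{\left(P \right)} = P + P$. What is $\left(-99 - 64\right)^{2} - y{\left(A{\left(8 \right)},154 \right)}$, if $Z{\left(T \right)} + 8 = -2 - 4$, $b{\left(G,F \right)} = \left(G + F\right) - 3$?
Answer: $26793$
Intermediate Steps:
$b{\left(G,F \right)} = -3 + F + G$ ($b{\left(G,F \right)} = \left(F + G\right) - 3 = -3 + F + G$)
$Z{\left(T \right)} = -14$ ($Z{\left(T \right)} = -8 - 6 = -14$)
$A{\left(P \right)} = 2 P$
$y{\left(N,w \right)} = - 14 N$
$\left(-99 - 64\right)^{2} - y{\left(A{\left(8 \right)},154 \right)} = \left(-99 - 64\right)^{2} - - 14 \cdot 2 \cdot 8 = \left(-163\right)^{2} - \left(-14\right) 16 = 26569 - -224 = 26569 + 224 = 26793$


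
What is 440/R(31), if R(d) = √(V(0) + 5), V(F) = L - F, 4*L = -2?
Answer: 440*√2/3 ≈ 207.42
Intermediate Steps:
L = -½ (L = (¼)*(-2) = -½ ≈ -0.50000)
V(F) = -½ - F
R(d) = 3*√2/2 (R(d) = √((-½ - 1*0) + 5) = √((-½ + 0) + 5) = √(-½ + 5) = √(9/2) = 3*√2/2)
440/R(31) = 440/((3*√2/2)) = 440*(√2/3) = 440*√2/3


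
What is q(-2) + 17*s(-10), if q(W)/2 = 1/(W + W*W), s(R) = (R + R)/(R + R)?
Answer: 18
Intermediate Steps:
s(R) = 1 (s(R) = (2*R)/((2*R)) = (2*R)*(1/(2*R)) = 1)
q(W) = 2/(W + W**2) (q(W) = 2/(W + W*W) = 2/(W + W**2))
q(-2) + 17*s(-10) = 2/(-2*(1 - 2)) + 17*1 = 2*(-1/2)/(-1) + 17 = 2*(-1/2)*(-1) + 17 = 1 + 17 = 18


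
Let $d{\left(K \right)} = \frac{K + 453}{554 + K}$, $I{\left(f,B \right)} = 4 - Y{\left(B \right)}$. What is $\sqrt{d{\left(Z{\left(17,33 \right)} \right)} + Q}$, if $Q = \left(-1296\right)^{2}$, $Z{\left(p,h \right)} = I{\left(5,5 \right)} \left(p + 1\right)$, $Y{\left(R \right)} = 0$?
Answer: $\frac{\sqrt{658201528266}}{626} \approx 1296.0$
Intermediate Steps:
$I{\left(f,B \right)} = 4$ ($I{\left(f,B \right)} = 4 - 0 = 4 + 0 = 4$)
$Z{\left(p,h \right)} = 4 + 4 p$ ($Z{\left(p,h \right)} = 4 \left(p + 1\right) = 4 \left(1 + p\right) = 4 + 4 p$)
$d{\left(K \right)} = \frac{453 + K}{554 + K}$
$Q = 1679616$
$\sqrt{d{\left(Z{\left(17,33 \right)} \right)} + Q} = \sqrt{\frac{453 + \left(4 + 4 \cdot 17\right)}{554 + \left(4 + 4 \cdot 17\right)} + 1679616} = \sqrt{\frac{453 + \left(4 + 68\right)}{554 + \left(4 + 68\right)} + 1679616} = \sqrt{\frac{453 + 72}{554 + 72} + 1679616} = \sqrt{\frac{1}{626} \cdot 525 + 1679616} = \sqrt{\frac{525}{626} + 1679616} = \sqrt{\frac{1051440141}{626}} = \frac{\sqrt{658201528266}}{626}$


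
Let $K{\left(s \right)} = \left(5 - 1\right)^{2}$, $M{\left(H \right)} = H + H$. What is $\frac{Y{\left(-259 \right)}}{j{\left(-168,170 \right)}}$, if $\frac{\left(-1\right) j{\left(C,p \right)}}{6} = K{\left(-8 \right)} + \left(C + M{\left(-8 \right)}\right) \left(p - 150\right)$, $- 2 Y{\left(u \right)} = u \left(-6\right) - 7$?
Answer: $- \frac{1547}{43968} \approx -0.035185$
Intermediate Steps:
$M{\left(H \right)} = 2 H$
$K{\left(s \right)} = 16$ ($K{\left(s \right)} = 4^{2} = 16$)
$Y{\left(u \right)} = \frac{7}{2} + 3 u$ ($Y{\left(u \right)} = - \frac{u \left(-6\right) - 7}{2} = - \frac{- 6 u - 7}{2} = - \frac{-7 - 6 u}{2} = \frac{7}{2} + 3 u$)
$j{\left(C,p \right)} = -96 - 6 \left(-150 + p\right) \left(-16 + C\right)$ ($j{\left(C,p \right)} = - 6 \left(16 + \left(C + 2 \left(-8\right)\right) \left(p - 150\right)\right) = - 6 \left(16 + \left(C - 16\right) \left(-150 + p\right)\right) = - 6 \left(16 + \left(-16 + C\right) \left(-150 + p\right)\right) = - 6 \left(16 + \left(-150 + p\right) \left(-16 + C\right)\right) = -96 - 6 \left(-150 + p\right) \left(-16 + C\right)$)
$\frac{Y{\left(-259 \right)}}{j{\left(-168,170 \right)}} = \frac{\frac{7}{2} + 3 \left(-259\right)}{-14496 + 96 \cdot 170 + 900 \left(-168\right) - \left(-1008\right) 170} = \frac{\frac{7}{2} - 777}{-14496 + 16320 - 151200 + 171360} = - \frac{1547}{2 \cdot 21984} = \left(- \frac{1547}{2}\right) \frac{1}{21984} = - \frac{1547}{43968}$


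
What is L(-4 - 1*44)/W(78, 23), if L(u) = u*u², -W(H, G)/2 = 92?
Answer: 13824/23 ≈ 601.04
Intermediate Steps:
W(H, G) = -184 (W(H, G) = -2*92 = -184)
L(u) = u³
L(-4 - 1*44)/W(78, 23) = (-4 - 1*44)³/(-184) = (-4 - 44)³*(-1/184) = (-48)³*(-1/184) = -110592*(-1/184) = 13824/23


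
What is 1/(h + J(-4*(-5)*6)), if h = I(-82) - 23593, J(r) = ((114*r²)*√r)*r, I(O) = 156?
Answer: 23437/4656701767130707031 + 393984000*√30/4656701767130707031 ≈ 4.6341e-10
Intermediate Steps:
J(r) = 114*r^(7/2) (J(r) = (114*r^(5/2))*r = 114*r^(7/2))
h = -23437 (h = 156 - 23593 = -23437)
1/(h + J(-4*(-5)*6)) = 1/(-23437 + 114*(-4*(-5)*6)^(7/2)) = 1/(-23437 + 114*(20*6)^(7/2)) = 1/(-23437 + 114*120^(7/2)) = 1/(-23437 + 114*(3456000*√30)) = 1/(-23437 + 393984000*√30)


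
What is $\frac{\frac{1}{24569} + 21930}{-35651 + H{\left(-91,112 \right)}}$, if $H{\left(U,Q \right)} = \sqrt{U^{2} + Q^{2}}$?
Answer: $- \frac{2744099084903}{4460933578192} - \frac{2693990855 \sqrt{17}}{4460933578192} \approx -0.61763$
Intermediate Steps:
$H{\left(U,Q \right)} = \sqrt{Q^{2} + U^{2}}$
$\frac{\frac{1}{24569} + 21930}{-35651 + H{\left(-91,112 \right)}} = \frac{\frac{1}{24569} + 21930}{-35651 + \sqrt{112^{2} + \left(-91\right)^{2}}} = \frac{\frac{1}{24569} + 21930}{-35651 + \sqrt{12544 + 8281}} = \frac{538798171}{24569 \left(-35651 + \sqrt{20825}\right)} = \frac{538798171}{24569 \left(-35651 + 35 \sqrt{17}\right)}$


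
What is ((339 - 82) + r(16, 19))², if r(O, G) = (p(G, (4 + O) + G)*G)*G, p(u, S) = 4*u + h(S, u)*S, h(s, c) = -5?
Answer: 1823460804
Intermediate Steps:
p(u, S) = -5*S + 4*u (p(u, S) = 4*u - 5*S = -5*S + 4*u)
r(O, G) = G²*(-20 - G - 5*O) (r(O, G) = ((-5*((4 + O) + G) + 4*G)*G)*G = ((-5*(4 + G + O) + 4*G)*G)*G = (((-20 - 5*G - 5*O) + 4*G)*G)*G = ((-20 - G - 5*O)*G)*G = (G*(-20 - G - 5*O))*G = G²*(-20 - G - 5*O))
((339 - 82) + r(16, 19))² = ((339 - 82) + 19²*(-20 - 1*19 - 5*16))² = (257 + 361*(-20 - 19 - 80))² = (257 + 361*(-119))² = (257 - 42959)² = (-42702)² = 1823460804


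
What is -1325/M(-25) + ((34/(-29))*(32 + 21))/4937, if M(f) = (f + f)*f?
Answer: -7678269/7158650 ≈ -1.0726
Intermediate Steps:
M(f) = 2*f² (M(f) = (2*f)*f = 2*f²)
-1325/M(-25) + ((34/(-29))*(32 + 21))/4937 = -1325/(2*(-25)²) + ((34/(-29))*(32 + 21))/4937 = -1325/(2*625) + ((34*(-1/29))*53)*(1/4937) = -1325/1250 - 34/29*53*(1/4937) = -1325*1/1250 - 1802/29*1/4937 = -53/50 - 1802/143173 = -7678269/7158650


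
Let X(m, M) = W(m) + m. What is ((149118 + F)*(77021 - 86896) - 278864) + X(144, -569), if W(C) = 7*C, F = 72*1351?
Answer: -2433378962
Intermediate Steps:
F = 97272
X(m, M) = 8*m (X(m, M) = 7*m + m = 8*m)
((149118 + F)*(77021 - 86896) - 278864) + X(144, -569) = ((149118 + 97272)*(77021 - 86896) - 278864) + 8*144 = (246390*(-9875) - 278864) + 1152 = (-2433101250 - 278864) + 1152 = -2433380114 + 1152 = -2433378962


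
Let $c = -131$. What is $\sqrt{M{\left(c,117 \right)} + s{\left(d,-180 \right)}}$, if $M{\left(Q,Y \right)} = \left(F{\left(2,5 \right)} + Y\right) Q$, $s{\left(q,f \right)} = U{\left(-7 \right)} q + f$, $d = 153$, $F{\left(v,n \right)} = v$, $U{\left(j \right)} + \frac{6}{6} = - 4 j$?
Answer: $23 i \sqrt{22} \approx 107.88 i$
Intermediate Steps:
$U{\left(j \right)} = -1 - 4 j$
$s{\left(q,f \right)} = f + 27 q$ ($s{\left(q,f \right)} = \left(-1 - -28\right) q + f = \left(-1 + 28\right) q + f = 27 q + f = f + 27 q$)
$M{\left(Q,Y \right)} = Q \left(2 + Y\right)$ ($M{\left(Q,Y \right)} = \left(2 + Y\right) Q = Q \left(2 + Y\right)$)
$\sqrt{M{\left(c,117 \right)} + s{\left(d,-180 \right)}} = \sqrt{- 131 \left(2 + 117\right) + \left(-180 + 27 \cdot 153\right)} = \sqrt{\left(-131\right) 119 + \left(-180 + 4131\right)} = \sqrt{-15589 + 3951} = \sqrt{-11638} = 23 i \sqrt{22}$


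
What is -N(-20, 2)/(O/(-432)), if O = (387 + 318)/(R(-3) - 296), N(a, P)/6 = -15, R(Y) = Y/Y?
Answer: 764640/47 ≈ 16269.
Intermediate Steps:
R(Y) = 1
N(a, P) = -90 (N(a, P) = 6*(-15) = -90)
O = -141/59 (O = (387 + 318)/(1 - 296) = 705/(-295) = 705*(-1/295) = -141/59 ≈ -2.3898)
-N(-20, 2)/(O/(-432)) = -(-90)/((-141/59/(-432))) = -(-90)/((-141/59*(-1/432))) = -(-90)/47/8496 = -(-90)*8496/47 = -1*(-764640/47) = 764640/47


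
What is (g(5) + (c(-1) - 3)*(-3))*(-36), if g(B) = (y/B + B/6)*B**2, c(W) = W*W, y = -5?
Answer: -66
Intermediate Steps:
c(W) = W**2
g(B) = B**2*(-5/B + B/6) (g(B) = (-5/B + B/6)*B**2 = B**2*(-5/B + B/6))
(g(5) + (c(-1) - 3)*(-3))*(-36) = ((1/6)*5*(-30 + 5**2) + ((-1)**2 - 3)*(-3))*(-36) = ((1/6)*5*(-30 + 25) + (1 - 3)*(-3))*(-36) = ((1/6)*5*(-5) - 2*(-3))*(-36) = (-25/6 + 6)*(-36) = (11/6)*(-36) = -66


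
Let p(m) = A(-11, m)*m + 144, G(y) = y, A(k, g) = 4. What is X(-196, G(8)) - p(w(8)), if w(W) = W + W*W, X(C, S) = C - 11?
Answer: -639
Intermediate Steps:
X(C, S) = -11 + C
w(W) = W + W**2
p(m) = 144 + 4*m (p(m) = 4*m + 144 = 144 + 4*m)
X(-196, G(8)) - p(w(8)) = (-11 - 196) - (144 + 4*(8*(1 + 8))) = -207 - (144 + 4*(8*9)) = -207 - (144 + 4*72) = -207 - (144 + 288) = -207 - 1*432 = -207 - 432 = -639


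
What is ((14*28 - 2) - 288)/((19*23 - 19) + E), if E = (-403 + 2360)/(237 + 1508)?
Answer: 59330/243789 ≈ 0.24337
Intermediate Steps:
E = 1957/1745 ≈ 1.1215
((14*28 - 2) - 288)/((19*23 - 19) + E) = ((14*28 - 2) - 288)/((19*23 - 19) + 1957/1745) = ((392 - 2) - 288)/((437 - 19) + 1957/1745) = (390 - 288)/(418 + 1957/1745) = 102/(731367/1745) = 102*(1745/731367) = 59330/243789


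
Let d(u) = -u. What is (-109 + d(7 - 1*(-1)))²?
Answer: 13689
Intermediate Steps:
(-109 + d(7 - 1*(-1)))² = (-109 - (7 - 1*(-1)))² = (-109 - (7 + 1))² = (-109 - 1*8)² = (-109 - 8)² = (-117)² = 13689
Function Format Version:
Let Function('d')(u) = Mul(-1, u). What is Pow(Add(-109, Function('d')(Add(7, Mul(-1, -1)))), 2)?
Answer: 13689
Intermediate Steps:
Pow(Add(-109, Function('d')(Add(7, Mul(-1, -1)))), 2) = Pow(Add(-109, Mul(-1, Add(7, Mul(-1, -1)))), 2) = Pow(Add(-109, Mul(-1, Add(7, 1))), 2) = Pow(Add(-109, Mul(-1, 8)), 2) = Pow(Add(-109, -8), 2) = Pow(-117, 2) = 13689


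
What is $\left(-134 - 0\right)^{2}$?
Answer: $17956$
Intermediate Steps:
$\left(-134 - 0\right)^{2} = \left(-134 + 0\right)^{2} = \left(-134\right)^{2} = 17956$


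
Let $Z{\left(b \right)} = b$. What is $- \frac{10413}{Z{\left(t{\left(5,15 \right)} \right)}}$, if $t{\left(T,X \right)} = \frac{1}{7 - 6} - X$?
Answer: $\frac{10413}{14} \approx 743.79$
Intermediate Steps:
$t{\left(T,X \right)} = 1 - X$ ($t{\left(T,X \right)} = 1^{-1} - X = 1 - X$)
$- \frac{10413}{Z{\left(t{\left(5,15 \right)} \right)}} = - \frac{10413}{1 - 15} = - \frac{10413}{-14} = \left(-10413\right) \left(- \frac{1}{14}\right) = \frac{10413}{14}$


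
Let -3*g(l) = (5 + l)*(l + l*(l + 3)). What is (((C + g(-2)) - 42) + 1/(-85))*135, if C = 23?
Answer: -34452/17 ≈ -2026.6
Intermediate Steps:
g(l) = -(5 + l)*(l + l*(3 + l))/3 (g(l) = -(5 + l)*(l + l*(l + 3))/3 = -(5 + l)*(l + l*(3 + l))/3)
(((C + g(-2)) - 42) + 1/(-85))*135 = (((23 - 1/3*(-2)*(20 + (-2)**2 + 9*(-2))) - 42) + 1/(-85))*135 = (((23 - 1/3*(-2)*(20 + 4 - 18)) - 42) - 1/85)*135 = (((23 - 1/3*(-2)*6) - 42) - 1/85)*135 = (((23 + 4) - 42) - 1/85)*135 = ((27 - 42) - 1/85)*135 = (-15 - 1/85)*135 = -1276/85*135 = -34452/17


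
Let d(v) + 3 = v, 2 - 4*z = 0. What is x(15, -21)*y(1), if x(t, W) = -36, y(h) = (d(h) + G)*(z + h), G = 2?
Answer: 0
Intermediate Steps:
z = ½ (z = ½ - ¼*0 = ½ + 0 = ½ ≈ 0.50000)
d(v) = -3 + v
y(h) = (½ + h)*(-1 + h) (y(h) = ((-3 + h) + 2)*(½ + h) = (-1 + h)*(½ + h) = (½ + h)*(-1 + h))
x(15, -21)*y(1) = -36*(-½ + 1² - ½*1) = -36*(-½ + 1 - ½) = -36*0 = 0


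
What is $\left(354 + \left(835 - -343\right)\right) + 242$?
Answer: $1774$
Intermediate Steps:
$\left(354 + \left(835 - -343\right)\right) + 242 = \left(354 + \left(835 + 343\right)\right) + 242 = \left(354 + 1178\right) + 242 = 1532 + 242 = 1774$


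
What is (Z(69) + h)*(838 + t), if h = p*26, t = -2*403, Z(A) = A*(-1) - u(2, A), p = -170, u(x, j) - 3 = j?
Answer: -145952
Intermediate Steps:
u(x, j) = 3 + j
Z(A) = -3 - 2*A (Z(A) = A*(-1) - (3 + A) = -A + (-3 - A) = -3 - 2*A)
t = -806
h = -4420 (h = -170*26 = -4420)
(Z(69) + h)*(838 + t) = ((-3 - 2*69) - 4420)*(838 - 806) = ((-3 - 138) - 4420)*32 = (-141 - 4420)*32 = -4561*32 = -145952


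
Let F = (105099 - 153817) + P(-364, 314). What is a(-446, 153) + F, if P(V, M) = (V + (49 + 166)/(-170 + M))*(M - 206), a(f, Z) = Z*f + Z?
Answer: -623815/4 ≈ -1.5595e+5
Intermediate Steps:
a(f, Z) = Z + Z*f
P(V, M) = (-206 + M)*(V + 215/(-170 + M)) (P(V, M) = (V + 215/(-170 + M))*(-206 + M) = (-206 + M)*(V + 215/(-170 + M)))
F = -351475/4 (F = (105099 - 153817) + (-44290 + 215*314 + 35020*(-364) - 364*314² - 376*314*(-364))/(-170 + 314) = -48718 + (-44290 + 67510 - 12747280 - 364*98596 + 42975296)/144 = -48718 + (-44290 + 67510 - 12747280 - 35888944 + 42975296)/144 = -48718 + (1/144)*(-5637708) = -48718 - 156603/4 = -351475/4 ≈ -87869.)
a(-446, 153) + F = 153*(1 - 446) - 351475/4 = 153*(-445) - 351475/4 = -68085 - 351475/4 = -623815/4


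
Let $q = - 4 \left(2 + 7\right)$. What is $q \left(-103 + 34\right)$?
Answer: $2484$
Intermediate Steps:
$q = -36$ ($q = \left(-4\right) 9 = -36$)
$q \left(-103 + 34\right) = - 36 \left(-103 + 34\right) = \left(-36\right) \left(-69\right) = 2484$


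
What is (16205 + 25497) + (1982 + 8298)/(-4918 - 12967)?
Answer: 149165998/3577 ≈ 41701.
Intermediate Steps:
(16205 + 25497) + (1982 + 8298)/(-4918 - 12967) = 41702 + 10280/(-17885) = 41702 + 10280*(-1/17885) = 41702 - 2056/3577 = 149165998/3577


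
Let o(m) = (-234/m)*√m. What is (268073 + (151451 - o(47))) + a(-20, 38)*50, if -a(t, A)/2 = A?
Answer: 415724 + 234*√47/47 ≈ 4.1576e+5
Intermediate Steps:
a(t, A) = -2*A
o(m) = -234/√m
(268073 + (151451 - o(47))) + a(-20, 38)*50 = (268073 + (151451 - (-234)/√47)) - 2*38*50 = (268073 + (151451 - (-234)*√47/47)) - 76*50 = (268073 + (151451 - (-234)*√47/47)) - 3800 = (268073 + (151451 + 234*√47/47)) - 3800 = (419524 + 234*√47/47) - 3800 = 415724 + 234*√47/47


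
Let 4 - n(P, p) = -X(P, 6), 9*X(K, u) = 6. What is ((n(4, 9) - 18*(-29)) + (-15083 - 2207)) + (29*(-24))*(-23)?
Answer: -2266/3 ≈ -755.33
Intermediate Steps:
X(K, u) = ⅔ (X(K, u) = (⅑)*6 = ⅔)
n(P, p) = 14/3 (n(P, p) = 4 - (-1)*1*(⅔) = 4 - (-1)*2/3 = 4 - 1*(-⅔) = 4 + ⅔ = 14/3)
((n(4, 9) - 18*(-29)) + (-15083 - 2207)) + (29*(-24))*(-23) = ((14/3 - 18*(-29)) + (-15083 - 2207)) + (29*(-24))*(-23) = ((14/3 + 522) - 17290) - 696*(-23) = (1580/3 - 17290) + 16008 = -50290/3 + 16008 = -2266/3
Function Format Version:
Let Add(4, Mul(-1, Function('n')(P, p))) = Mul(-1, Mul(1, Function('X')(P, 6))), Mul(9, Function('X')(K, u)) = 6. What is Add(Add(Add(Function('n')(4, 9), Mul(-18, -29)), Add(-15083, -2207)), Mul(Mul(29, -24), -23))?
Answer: Rational(-2266, 3) ≈ -755.33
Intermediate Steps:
Function('X')(K, u) = Rational(2, 3) (Function('X')(K, u) = Mul(Rational(1, 9), 6) = Rational(2, 3))
Function('n')(P, p) = Rational(14, 3) (Function('n')(P, p) = Add(4, Mul(-1, Mul(-1, Mul(1, Rational(2, 3))))) = Add(4, Mul(-1, Mul(-1, Rational(2, 3)))) = Add(4, Mul(-1, Rational(-2, 3))) = Add(4, Rational(2, 3)) = Rational(14, 3))
Add(Add(Add(Function('n')(4, 9), Mul(-18, -29)), Add(-15083, -2207)), Mul(Mul(29, -24), -23)) = Add(Add(Add(Rational(14, 3), Mul(-18, -29)), Add(-15083, -2207)), Mul(Mul(29, -24), -23)) = Add(Add(Add(Rational(14, 3), 522), -17290), Mul(-696, -23)) = Add(Add(Rational(1580, 3), -17290), 16008) = Add(Rational(-50290, 3), 16008) = Rational(-2266, 3)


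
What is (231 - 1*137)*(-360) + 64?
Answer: -33776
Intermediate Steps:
(231 - 1*137)*(-360) + 64 = (231 - 137)*(-360) + 64 = 94*(-360) + 64 = -33840 + 64 = -33776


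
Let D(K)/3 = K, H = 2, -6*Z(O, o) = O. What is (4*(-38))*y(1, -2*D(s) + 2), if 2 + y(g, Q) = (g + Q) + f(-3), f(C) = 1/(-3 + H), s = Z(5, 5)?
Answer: -760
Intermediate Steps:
Z(O, o) = -O/6
s = -5/6 (s = -1/6*5 = -5/6 ≈ -0.83333)
f(C) = -1 (f(C) = 1/(-3 + 2) = 1/(-1) = -1)
D(K) = 3*K
y(g, Q) = -3 + Q + g (y(g, Q) = -2 + ((g + Q) - 1) = -2 + ((Q + g) - 1) = -2 + (-1 + Q + g) = -3 + Q + g)
(4*(-38))*y(1, -2*D(s) + 2) = (4*(-38))*(-3 + (-6*(-5)/6 + 2) + 1) = -152*(-3 + (-2*(-5/2) + 2) + 1) = -152*(-3 + (5 + 2) + 1) = -152*(-3 + 7 + 1) = -152*5 = -760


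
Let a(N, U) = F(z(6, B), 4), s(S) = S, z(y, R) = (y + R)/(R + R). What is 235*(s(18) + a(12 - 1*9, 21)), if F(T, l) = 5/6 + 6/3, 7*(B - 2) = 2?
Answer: 29375/6 ≈ 4895.8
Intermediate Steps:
B = 16/7 (B = 2 + (1/7)*2 = 2 + 2/7 = 16/7 ≈ 2.2857)
z(y, R) = (R + y)/(2*R) (z(y, R) = (R + y)/((2*R)) = (R + y)*(1/(2*R)) = (R + y)/(2*R))
F(T, l) = 17/6 (F(T, l) = 5*(1/6) + 6*(1/3) = 5/6 + 2 = 17/6)
a(N, U) = 17/6
235*(s(18) + a(12 - 1*9, 21)) = 235*(18 + 17/6) = 235*(125/6) = 29375/6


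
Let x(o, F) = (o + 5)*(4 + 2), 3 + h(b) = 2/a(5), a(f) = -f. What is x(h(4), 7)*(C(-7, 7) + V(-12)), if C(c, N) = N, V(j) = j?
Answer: -48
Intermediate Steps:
h(b) = -17/5 (h(b) = -3 + 2/((-1*5)) = -3 + 2/(-5) = -3 + 2*(-⅕) = -3 - ⅖ = -17/5)
x(o, F) = 30 + 6*o (x(o, F) = (5 + o)*6 = 30 + 6*o)
x(h(4), 7)*(C(-7, 7) + V(-12)) = (30 + 6*(-17/5))*(7 - 12) = (30 - 102/5)*(-5) = (48/5)*(-5) = -48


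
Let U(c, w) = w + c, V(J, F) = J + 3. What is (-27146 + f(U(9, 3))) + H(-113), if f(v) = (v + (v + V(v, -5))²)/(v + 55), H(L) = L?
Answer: -1825612/67 ≈ -27248.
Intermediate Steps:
V(J, F) = 3 + J
U(c, w) = c + w
f(v) = (v + (3 + 2*v)²)/(55 + v) (f(v) = (v + (v + (3 + v))²)/(v + 55) = (v + (3 + 2*v)²)/(55 + v))
(-27146 + f(U(9, 3))) + H(-113) = (-27146 + ((9 + 3) + (3 + 2*(9 + 3))²)/(55 + (9 + 3))) - 113 = (-27146 + (12 + (3 + 2*12)²)/(55 + 12)) - 113 = (-27146 + (12 + (3 + 24)²)/67) - 113 = (-27146 + (12 + 27²)/67) - 113 = (-27146 + (12 + 729)/67) - 113 = (-27146 + (1/67)*741) - 113 = (-27146 + 741/67) - 113 = -1818041/67 - 113 = -1825612/67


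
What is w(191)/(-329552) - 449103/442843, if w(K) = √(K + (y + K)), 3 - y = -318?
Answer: -449103/442843 - √703/329552 ≈ -1.0142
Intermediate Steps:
y = 321 (y = 3 - 1*(-318) = 3 + 318 = 321)
w(K) = √(321 + 2*K) (w(K) = √(K + (321 + K)) = √(321 + 2*K))
w(191)/(-329552) - 449103/442843 = √(321 + 2*191)/(-329552) - 449103/442843 = √(321 + 382)*(-1/329552) - 449103*1/442843 = √703*(-1/329552) - 449103/442843 = -√703/329552 - 449103/442843 = -449103/442843 - √703/329552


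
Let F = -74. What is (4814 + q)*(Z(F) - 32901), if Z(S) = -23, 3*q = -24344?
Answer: 326013448/3 ≈ 1.0867e+8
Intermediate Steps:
q = -24344/3 (q = (⅓)*(-24344) = -24344/3 ≈ -8114.7)
(4814 + q)*(Z(F) - 32901) = (4814 - 24344/3)*(-23 - 32901) = -9902/3*(-32924) = 326013448/3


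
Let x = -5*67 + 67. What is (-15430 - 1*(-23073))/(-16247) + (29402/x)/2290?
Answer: -2584178127/4985554420 ≈ -0.51833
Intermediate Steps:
x = -268 (x = -335 + 67 = -268)
(-15430 - 1*(-23073))/(-16247) + (29402/x)/2290 = (-15430 - 1*(-23073))/(-16247) + (29402/(-268))/2290 = (-15430 + 23073)*(-1/16247) + (29402*(-1/268))*(1/2290) = 7643*(-1/16247) - 14701/134*1/2290 = -7643/16247 - 14701/306860 = -2584178127/4985554420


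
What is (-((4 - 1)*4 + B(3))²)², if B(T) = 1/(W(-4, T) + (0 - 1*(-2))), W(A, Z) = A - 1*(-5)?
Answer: 1874161/81 ≈ 23138.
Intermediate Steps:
W(A, Z) = 5 + A (W(A, Z) = A + 5 = 5 + A)
B(T) = ⅓ (B(T) = 1/((5 - 4) + (0 - 1*(-2))) = 1/(1 + (0 + 2)) = 1/(1 + 2) = 1/3 = ⅓)
(-((4 - 1)*4 + B(3))²)² = (-((4 - 1)*4 + ⅓)²)² = (-(3*4 + ⅓)²)² = (-(12 + ⅓)²)² = (-(37/3)²)² = (-1*1369/9)² = (-1369/9)² = 1874161/81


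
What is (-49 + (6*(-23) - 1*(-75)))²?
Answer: 12544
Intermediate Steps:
(-49 + (6*(-23) - 1*(-75)))² = (-49 + (-138 + 75))² = (-49 - 63)² = (-112)² = 12544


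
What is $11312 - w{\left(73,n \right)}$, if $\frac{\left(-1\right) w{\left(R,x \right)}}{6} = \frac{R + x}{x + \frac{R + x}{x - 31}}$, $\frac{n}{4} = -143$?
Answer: $\frac{3897850486}{344417} \approx 11317.0$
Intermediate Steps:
$n = -572$ ($n = 4 \left(-143\right) = -572$)
$w{\left(R,x \right)} = - \frac{6 \left(R + x\right)}{x + \frac{R + x}{-31 + x}}$ ($w{\left(R,x \right)} = - 6 \frac{R + x}{x + \frac{R + x}{x - 31}} = - 6 \frac{R + x}{x + \frac{R + x}{-31 + x}} = - \frac{6 \left(R + x\right)}{x + \frac{R + x}{-31 + x}}$)
$11312 - w{\left(73,n \right)} = 11312 - \frac{6 \left(- \left(-572\right)^{2} + 31 \cdot 73 + 31 \left(-572\right) - 73 \left(-572\right)\right)}{73 + \left(-572\right)^{2} - -17160} = 11312 - \frac{6 \left(\left(-1\right) 327184 + 2263 - 17732 + 41756\right)}{73 + 327184 + 17160} = 11312 - \frac{6 \left(-327184 + 2263 - 17732 + 41756\right)}{344417} = 11312 - 6 \cdot \frac{1}{344417} \left(-300897\right) = 11312 - - \frac{1805382}{344417} = 11312 + \frac{1805382}{344417} = \frac{3897850486}{344417}$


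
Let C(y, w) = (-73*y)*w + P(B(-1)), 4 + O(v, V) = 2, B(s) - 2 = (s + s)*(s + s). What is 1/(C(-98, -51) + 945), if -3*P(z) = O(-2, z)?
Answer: -3/1091725 ≈ -2.7479e-6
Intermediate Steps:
B(s) = 2 + 4*s**2 (B(s) = 2 + (s + s)*(s + s) = 2 + (2*s)*(2*s) = 2 + 4*s**2)
O(v, V) = -2 (O(v, V) = -4 + 2 = -2)
P(z) = 2/3 (P(z) = -1/3*(-2) = 2/3)
C(y, w) = 2/3 - 73*w*y (C(y, w) = (-73*y)*w + 2/3 = -73*w*y + 2/3 = 2/3 - 73*w*y)
1/(C(-98, -51) + 945) = 1/((2/3 - 73*(-51)*(-98)) + 945) = 1/((2/3 - 364854) + 945) = 1/(-1094560/3 + 945) = 1/(-1091725/3) = -3/1091725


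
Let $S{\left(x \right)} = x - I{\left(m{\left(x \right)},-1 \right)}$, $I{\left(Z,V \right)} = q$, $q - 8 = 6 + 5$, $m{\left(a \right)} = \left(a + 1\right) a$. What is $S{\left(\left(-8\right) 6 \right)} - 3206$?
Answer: $-3273$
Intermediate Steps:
$m{\left(a \right)} = a \left(1 + a\right)$ ($m{\left(a \right)} = \left(1 + a\right) a = a \left(1 + a\right)$)
$q = 19$ ($q = 8 + \left(6 + 5\right) = 8 + 11 = 19$)
$I{\left(Z,V \right)} = 19$
$S{\left(x \right)} = -19 + x$ ($S{\left(x \right)} = x - 19 = -19 + x$)
$S{\left(\left(-8\right) 6 \right)} - 3206 = \left(-19 - 48\right) - 3206 = -67 - 3206 = -3273$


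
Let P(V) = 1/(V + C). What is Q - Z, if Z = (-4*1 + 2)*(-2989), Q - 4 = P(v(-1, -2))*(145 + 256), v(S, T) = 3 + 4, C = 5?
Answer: -71287/12 ≈ -5940.6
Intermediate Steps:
v(S, T) = 7
P(V) = 1/(5 + V) (P(V) = 1/(V + 5) = 1/(5 + V))
Q = 449/12 (Q = 4 + (145 + 256)/(5 + 7) = 4 + 401/12 = 449/12 ≈ 37.417)
Z = 5978 (Z = (-4 + 2)*(-2989) = -2*(-2989) = 5978)
Q - Z = 449/12 - 1*5978 = 449/12 - 5978 = -71287/12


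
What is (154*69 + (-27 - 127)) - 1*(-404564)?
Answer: 415036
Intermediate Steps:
(154*69 + (-27 - 127)) - 1*(-404564) = (10626 - 154) + 404564 = 10472 + 404564 = 415036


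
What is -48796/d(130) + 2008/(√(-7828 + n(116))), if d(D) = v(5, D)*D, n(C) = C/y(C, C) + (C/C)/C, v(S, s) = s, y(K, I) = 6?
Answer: -12199/4225 - 4016*I*√236414931/2717413 ≈ -2.8873 - 22.724*I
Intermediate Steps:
n(C) = 1/C + C/6 (n(C) = C/6 + (C/C)/C = C*(⅙) + 1/C = C/6 + 1/C = 1/C + C/6)
d(D) = D² (d(D) = D*D = D²)
-48796/d(130) + 2008/(√(-7828 + n(116))) = -48796/(130²) + 2008/(√(-7828 + (1/116 + (⅙)*116))) = -48796/16900 + 2008/(√(-7828 + (1/116 + 58/3))) = -48796*1/16900 + 2008/(√(-7828 + 6731/348)) = -12199/4225 + 2008/(√(-2717413/348)) = -12199/4225 + 2008/((I*√236414931/174)) = -12199/4225 + 2008*(-2*I*√236414931/2717413) = -12199/4225 - 4016*I*√236414931/2717413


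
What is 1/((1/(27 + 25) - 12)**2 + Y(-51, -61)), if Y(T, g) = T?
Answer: 2704/250225 ≈ 0.010806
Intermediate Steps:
1/((1/(27 + 25) - 12)**2 + Y(-51, -61)) = 1/((1/(27 + 25) - 12)**2 - 51) = 1/((1/52 - 12)**2 - 51) = 1/((-623/52)**2 - 51) = 1/(388129/2704 - 51) = 1/(250225/2704) = 2704/250225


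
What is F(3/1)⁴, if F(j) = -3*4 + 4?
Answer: 4096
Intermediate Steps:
F(j) = -8 (F(j) = -12 + 4 = -8)
F(3/1)⁴ = (-8)⁴ = 4096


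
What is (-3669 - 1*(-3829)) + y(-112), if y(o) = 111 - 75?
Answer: 196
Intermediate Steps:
y(o) = 36
(-3669 - 1*(-3829)) + y(-112) = (-3669 - 1*(-3829)) + 36 = (-3669 + 3829) + 36 = 160 + 36 = 196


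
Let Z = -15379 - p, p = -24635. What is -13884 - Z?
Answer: -23140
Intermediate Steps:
Z = 9256 (Z = -15379 - 1*(-24635) = -15379 + 24635 = 9256)
-13884 - Z = -13884 - 1*9256 = -13884 - 9256 = -23140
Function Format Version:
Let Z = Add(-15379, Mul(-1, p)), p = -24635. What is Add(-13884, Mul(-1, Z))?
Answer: -23140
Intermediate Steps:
Z = 9256 (Z = Add(-15379, Mul(-1, -24635)) = Add(-15379, 24635) = 9256)
Add(-13884, Mul(-1, Z)) = Add(-13884, Mul(-1, 9256)) = Add(-13884, -9256) = -23140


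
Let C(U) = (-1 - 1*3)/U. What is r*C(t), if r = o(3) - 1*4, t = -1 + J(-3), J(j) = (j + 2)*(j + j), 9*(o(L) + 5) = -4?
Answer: 68/9 ≈ 7.5556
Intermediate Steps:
o(L) = -49/9 (o(L) = -5 + (⅑)*(-4) = -5 - 4/9 = -49/9)
J(j) = 2*j*(2 + j) (J(j) = (2 + j)*(2*j) = 2*j*(2 + j))
t = 5 (t = -1 + 2*(-3)*(2 - 3) = -1 + 2*(-3)*(-1) = -1 + 6 = 5)
r = -85/9 (r = -49/9 - 1*4 = -49/9 - 4 = -85/9 ≈ -9.4444)
C(U) = -4/U (C(U) = (-1 - 3)/U = -4/U)
r*C(t) = -(-340)/(9*5) = -85/9*(-⅘) = 68/9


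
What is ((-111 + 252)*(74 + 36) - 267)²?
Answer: 232349049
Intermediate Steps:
((-111 + 252)*(74 + 36) - 267)² = (141*110 - 267)² = (15510 - 267)² = 15243² = 232349049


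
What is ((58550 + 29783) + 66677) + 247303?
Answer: 402313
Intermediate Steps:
((58550 + 29783) + 66677) + 247303 = (88333 + 66677) + 247303 = 155010 + 247303 = 402313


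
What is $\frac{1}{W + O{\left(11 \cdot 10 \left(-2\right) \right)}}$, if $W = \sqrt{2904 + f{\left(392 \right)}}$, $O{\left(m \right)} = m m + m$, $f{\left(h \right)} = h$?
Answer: $\frac{12045}{580327276} - \frac{\sqrt{206}}{580327276} \approx 2.0731 \cdot 10^{-5}$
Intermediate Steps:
$O{\left(m \right)} = m + m^{2}$ ($O{\left(m \right)} = m^{2} + m = m + m^{2}$)
$W = 4 \sqrt{206}$ ($W = \sqrt{2904 + 392} = \sqrt{3296} = 4 \sqrt{206} \approx 57.411$)
$\frac{1}{W + O{\left(11 \cdot 10 \left(-2\right) \right)}} = \frac{1}{4 \sqrt{206} + 11 \cdot 10 \left(-2\right) \left(1 + 11 \cdot 10 \left(-2\right)\right)} = \frac{1}{4 \sqrt{206} + 110 \left(-2\right) \left(1 + 110 \left(-2\right)\right)} = \frac{1}{4 \sqrt{206} - 220 \left(1 - 220\right)} = \frac{1}{4 \sqrt{206} - -48180} = \frac{1}{4 \sqrt{206} + 48180} = \frac{1}{48180 + 4 \sqrt{206}}$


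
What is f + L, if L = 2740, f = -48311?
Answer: -45571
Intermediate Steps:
f + L = -48311 + 2740 = -45571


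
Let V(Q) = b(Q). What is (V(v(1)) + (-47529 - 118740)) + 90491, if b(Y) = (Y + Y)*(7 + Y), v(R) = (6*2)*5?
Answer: -67738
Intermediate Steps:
v(R) = 60 (v(R) = 12*5 = 60)
b(Y) = 2*Y*(7 + Y) (b(Y) = (2*Y)*(7 + Y) = 2*Y*(7 + Y))
V(Q) = 2*Q*(7 + Q)
(V(v(1)) + (-47529 - 118740)) + 90491 = (2*60*(7 + 60) + (-47529 - 118740)) + 90491 = (2*60*67 - 166269) + 90491 = (8040 - 166269) + 90491 = -158229 + 90491 = -67738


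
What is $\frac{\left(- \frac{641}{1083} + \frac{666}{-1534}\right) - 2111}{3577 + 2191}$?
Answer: $- \frac{1754377657}{4791252648} \approx -0.36616$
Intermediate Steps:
$\frac{\left(- \frac{641}{1083} + \frac{666}{-1534}\right) - 2111}{3577 + 2191} = \frac{\left(\left(-641\right) \frac{1}{1083} + 666 \left(- \frac{1}{1534}\right)\right) - 2111}{5768} = \left(\left(- \frac{641}{1083} - \frac{333}{767}\right) - 2111\right) \frac{1}{5768} = \left(- \frac{852286}{830661} - 2111\right) \frac{1}{5768} = \left(- \frac{1754377657}{830661}\right) \frac{1}{5768} = - \frac{1754377657}{4791252648}$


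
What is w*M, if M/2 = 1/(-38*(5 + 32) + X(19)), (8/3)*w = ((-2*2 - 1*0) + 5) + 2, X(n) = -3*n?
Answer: -9/5852 ≈ -0.0015379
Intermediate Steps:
w = 9/8 (w = 3*(((-2*2 - 1*0) + 5) + 2)/8 = 3*(((-4 + 0) + 5) + 2)/8 = 3*((-4 + 5) + 2)/8 = 3*(1 + 2)/8 = (3/8)*3 = 9/8 ≈ 1.1250)
M = -2/1463 (M = 2/(-38*(5 + 32) - 3*19) = 2/(-38*37 - 57) = 2/(-1406 - 57) = 2/(-1463) = 2*(-1/1463) = -2/1463 ≈ -0.0013671)
w*M = (9/8)*(-2/1463) = -9/5852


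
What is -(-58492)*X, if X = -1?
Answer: -58492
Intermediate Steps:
-(-58492)*X = -(-58492)*(-1) = -14623*4 = -58492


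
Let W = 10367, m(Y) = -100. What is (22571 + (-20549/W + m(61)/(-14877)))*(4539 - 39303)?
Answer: -40335712920185008/51409953 ≈ -7.8459e+8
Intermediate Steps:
(22571 + (-20549/W + m(61)/(-14877)))*(4539 - 39303) = (22571 + (-20549/10367 - 100/(-14877)))*(4539 - 39303) = (22571 + (-20549*1/10367 - 100*(-1/14877)))*(-34764) = (22571 + (-20549/10367 + 100/14877))*(-34764) = (22571 - 304670773/154229859)*(-34764) = (3480817476716/154229859)*(-34764) = -40335712920185008/51409953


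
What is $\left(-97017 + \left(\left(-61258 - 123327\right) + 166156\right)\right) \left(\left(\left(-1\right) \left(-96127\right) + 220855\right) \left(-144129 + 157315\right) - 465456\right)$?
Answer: $-482478757141416$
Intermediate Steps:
$\left(-97017 + \left(\left(-61258 - 123327\right) + 166156\right)\right) \left(\left(\left(-1\right) \left(-96127\right) + 220855\right) \left(-144129 + 157315\right) - 465456\right) = \left(-97017 + \left(-184585 + 166156\right)\right) \left(\left(96127 + 220855\right) 13186 - 465456\right) = \left(-97017 - 18429\right) \left(316982 \cdot 13186 - 465456\right) = - 115446 \left(4179724652 - 465456\right) = \left(-115446\right) 4179259196 = -482478757141416$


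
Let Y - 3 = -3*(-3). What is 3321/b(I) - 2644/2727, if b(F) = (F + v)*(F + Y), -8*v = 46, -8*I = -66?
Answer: 881236/13635 ≈ 64.630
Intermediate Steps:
I = 33/4 (I = -1/8*(-66) = 33/4 ≈ 8.2500)
Y = 12 (Y = 3 - 3*(-3) = 3 + 9 = 12)
v = -23/4 (v = -1/8*46 = -23/4 ≈ -5.7500)
b(F) = (12 + F)*(-23/4 + F) (b(F) = (F - 23/4)*(F + 12) = (-23/4 + F)*(12 + F) = (12 + F)*(-23/4 + F))
3321/b(I) - 2644/2727 = 3321/(-69 + (33/4)**2 + (25/4)*(33/4)) - 2644/2727 = 3321/(-69 + 1089/16 + 825/16) - 2644*1/2727 = 3321/(405/8) - 2644/2727 = 3321*(8/405) - 2644/2727 = 328/5 - 2644/2727 = 881236/13635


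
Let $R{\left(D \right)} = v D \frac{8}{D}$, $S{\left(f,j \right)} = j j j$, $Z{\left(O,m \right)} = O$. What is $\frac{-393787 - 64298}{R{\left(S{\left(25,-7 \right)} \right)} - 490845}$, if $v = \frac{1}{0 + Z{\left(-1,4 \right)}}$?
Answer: $\frac{458085}{490853} \approx 0.93324$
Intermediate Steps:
$v = -1$ ($v = \frac{1}{0 - 1} = \frac{1}{-1} = -1$)
$S{\left(f,j \right)} = j^{3}$ ($S{\left(f,j \right)} = j^{2} j = j^{3}$)
$R{\left(D \right)} = -8$ ($R{\left(D \right)} = - D \frac{8}{D} = -8$)
$\frac{-393787 - 64298}{R{\left(S{\left(25,-7 \right)} \right)} - 490845} = \frac{-393787 - 64298}{-8 - 490845} = - \frac{458085}{-490853} = \left(-458085\right) \left(- \frac{1}{490853}\right) = \frac{458085}{490853}$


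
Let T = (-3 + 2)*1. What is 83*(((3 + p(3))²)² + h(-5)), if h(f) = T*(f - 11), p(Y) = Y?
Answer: 108896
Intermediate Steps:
T = -1 (T = -1*1 = -1)
h(f) = 11 - f (h(f) = -(f - 11) = -(-11 + f) = 11 - f)
83*(((3 + p(3))²)² + h(-5)) = 83*(((3 + 3)²)² + (11 - 1*(-5))) = 83*((6²)² + (11 + 5)) = 83*(36² + 16) = 83*(1296 + 16) = 83*1312 = 108896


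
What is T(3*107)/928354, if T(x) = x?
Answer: 321/928354 ≈ 0.00034577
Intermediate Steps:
T(3*107)/928354 = (3*107)/928354 = 321*(1/928354) = 321/928354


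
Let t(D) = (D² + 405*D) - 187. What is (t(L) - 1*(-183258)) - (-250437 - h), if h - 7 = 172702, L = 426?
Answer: 960223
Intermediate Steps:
t(D) = -187 + D² + 405*D
h = 172709 (h = 7 + 172702 = 172709)
(t(L) - 1*(-183258)) - (-250437 - h) = ((-187 + 426² + 405*426) - 1*(-183258)) - (-250437 - 1*172709) = ((-187 + 181476 + 172530) + 183258) - (-250437 - 172709) = (353819 + 183258) - 1*(-423146) = 537077 + 423146 = 960223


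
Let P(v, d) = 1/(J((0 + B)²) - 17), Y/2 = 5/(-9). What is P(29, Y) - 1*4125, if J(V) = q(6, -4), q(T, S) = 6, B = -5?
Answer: -45376/11 ≈ -4125.1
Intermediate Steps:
Y = -10/9 (Y = 2*(5/(-9)) = 2*(5*(-⅑)) = 2*(-5/9) = -10/9 ≈ -1.1111)
J(V) = 6
P(v, d) = -1/11 (P(v, d) = 1/(6 - 17) = 1/(-11) = -1/11)
P(29, Y) - 1*4125 = -1/11 - 1*4125 = -1/11 - 4125 = -45376/11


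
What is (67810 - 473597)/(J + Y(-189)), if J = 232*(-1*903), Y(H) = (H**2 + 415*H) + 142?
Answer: 405787/252068 ≈ 1.6098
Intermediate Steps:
Y(H) = 142 + H**2 + 415*H
J = -209496 (J = 232*(-903) = -209496)
(67810 - 473597)/(J + Y(-189)) = (67810 - 473597)/(-209496 + (142 + (-189)**2 + 415*(-189))) = -405787/(-209496 + (142 + 35721 - 78435)) = -405787/(-209496 - 42572) = -405787/(-252068) = -405787*(-1/252068) = 405787/252068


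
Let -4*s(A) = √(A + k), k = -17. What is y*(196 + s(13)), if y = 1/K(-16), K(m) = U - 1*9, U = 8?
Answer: -196 + I/2 ≈ -196.0 + 0.5*I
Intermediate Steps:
K(m) = -1 (K(m) = 8 - 1*9 = 8 - 9 = -1)
s(A) = -√(-17 + A)/4 (s(A) = -√(A - 17)/4 = -√(-17 + A)/4)
y = -1 (y = 1/(-1) = -1)
y*(196 + s(13)) = -(196 - √(-17 + 13)/4) = -(196 - I/2) = -196 + I/2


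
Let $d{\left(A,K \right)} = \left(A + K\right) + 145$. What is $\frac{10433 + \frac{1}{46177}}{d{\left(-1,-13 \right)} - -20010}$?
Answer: $\frac{481764642}{930050957} \approx 0.518$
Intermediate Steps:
$d{\left(A,K \right)} = 145 + A + K$
$\frac{10433 + \frac{1}{46177}}{d{\left(-1,-13 \right)} - -20010} = \frac{10433 + \frac{1}{46177}}{\left(145 - 1 - 13\right) - -20010} = \frac{10433 + \frac{1}{46177}}{131 + \left(-1648 + 21658\right)} = \frac{481764642}{46177 \left(131 + 20010\right)} = \frac{481764642}{46177 \cdot 20141} = \frac{481764642}{46177} \cdot \frac{1}{20141} = \frac{481764642}{930050957}$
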